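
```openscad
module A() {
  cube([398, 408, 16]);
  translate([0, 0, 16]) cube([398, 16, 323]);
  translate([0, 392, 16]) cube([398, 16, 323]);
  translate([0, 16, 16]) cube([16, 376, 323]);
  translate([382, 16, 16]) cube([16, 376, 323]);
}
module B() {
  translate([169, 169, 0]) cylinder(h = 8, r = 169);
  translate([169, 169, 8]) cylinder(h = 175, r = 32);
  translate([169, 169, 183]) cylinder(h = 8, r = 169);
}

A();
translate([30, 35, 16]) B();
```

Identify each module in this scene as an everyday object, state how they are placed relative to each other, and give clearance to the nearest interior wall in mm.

Clearances: x = 14, y = 19; minimum 14 mm.

A is an open box. B is a spool. The spool sits inside the open box, centred. The clearance to the nearest interior wall is 14 mm.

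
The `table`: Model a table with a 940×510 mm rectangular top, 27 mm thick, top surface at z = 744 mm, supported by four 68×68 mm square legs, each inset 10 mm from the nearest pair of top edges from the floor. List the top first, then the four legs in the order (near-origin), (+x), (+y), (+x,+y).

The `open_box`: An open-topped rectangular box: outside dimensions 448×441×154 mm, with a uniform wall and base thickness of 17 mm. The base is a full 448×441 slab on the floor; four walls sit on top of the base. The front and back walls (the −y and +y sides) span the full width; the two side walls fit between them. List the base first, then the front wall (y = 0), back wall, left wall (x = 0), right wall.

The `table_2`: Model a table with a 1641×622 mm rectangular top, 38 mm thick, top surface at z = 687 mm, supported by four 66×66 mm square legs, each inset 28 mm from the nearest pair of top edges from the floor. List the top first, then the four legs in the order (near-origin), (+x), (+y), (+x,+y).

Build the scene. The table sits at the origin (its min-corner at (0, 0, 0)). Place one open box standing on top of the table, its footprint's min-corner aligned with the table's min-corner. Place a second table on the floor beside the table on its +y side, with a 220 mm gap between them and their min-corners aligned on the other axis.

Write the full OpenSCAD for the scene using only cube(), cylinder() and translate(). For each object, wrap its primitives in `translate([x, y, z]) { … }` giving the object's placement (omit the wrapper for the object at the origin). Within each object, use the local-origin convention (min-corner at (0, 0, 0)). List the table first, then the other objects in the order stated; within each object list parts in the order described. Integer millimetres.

translate([0, 0, 717]) cube([940, 510, 27]);
translate([10, 10, 0]) cube([68, 68, 717]);
translate([862, 10, 0]) cube([68, 68, 717]);
translate([10, 432, 0]) cube([68, 68, 717]);
translate([862, 432, 0]) cube([68, 68, 717]);
translate([0, 0, 744]) {
  cube([448, 441, 17]);
  translate([0, 0, 17]) cube([448, 17, 137]);
  translate([0, 424, 17]) cube([448, 17, 137]);
  translate([0, 17, 17]) cube([17, 407, 137]);
  translate([431, 17, 17]) cube([17, 407, 137]);
}
translate([0, 730, 0]) {
  translate([0, 0, 649]) cube([1641, 622, 38]);
  translate([28, 28, 0]) cube([66, 66, 649]);
  translate([1547, 28, 0]) cube([66, 66, 649]);
  translate([28, 528, 0]) cube([66, 66, 649]);
  translate([1547, 528, 0]) cube([66, 66, 649]);
}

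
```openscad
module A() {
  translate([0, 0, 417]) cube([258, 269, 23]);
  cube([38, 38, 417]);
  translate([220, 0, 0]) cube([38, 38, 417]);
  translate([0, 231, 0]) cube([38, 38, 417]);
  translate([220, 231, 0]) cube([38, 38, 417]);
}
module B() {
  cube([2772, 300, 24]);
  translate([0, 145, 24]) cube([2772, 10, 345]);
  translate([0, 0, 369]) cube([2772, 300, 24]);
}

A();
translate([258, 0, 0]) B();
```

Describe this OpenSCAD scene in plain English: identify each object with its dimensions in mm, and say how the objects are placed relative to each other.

A is a four-legged stool. The seat is 258×269 mm, 23 mm thick, top at z = 440 mm. It stands on four square legs, each 38×38 mm in cross-section, from z = 0 to the seat underside, each flush with a corner of the seat.

B is an I-beam lying along x, 2772 mm long. Overall section height 393 mm. Two flanges 300 mm wide (y) and 24 mm thick, one on the floor and one at the top; a web 10 mm thick runs between them, centred on the flange width.

The I-beam is against the stool's +x side, with their −y faces flush.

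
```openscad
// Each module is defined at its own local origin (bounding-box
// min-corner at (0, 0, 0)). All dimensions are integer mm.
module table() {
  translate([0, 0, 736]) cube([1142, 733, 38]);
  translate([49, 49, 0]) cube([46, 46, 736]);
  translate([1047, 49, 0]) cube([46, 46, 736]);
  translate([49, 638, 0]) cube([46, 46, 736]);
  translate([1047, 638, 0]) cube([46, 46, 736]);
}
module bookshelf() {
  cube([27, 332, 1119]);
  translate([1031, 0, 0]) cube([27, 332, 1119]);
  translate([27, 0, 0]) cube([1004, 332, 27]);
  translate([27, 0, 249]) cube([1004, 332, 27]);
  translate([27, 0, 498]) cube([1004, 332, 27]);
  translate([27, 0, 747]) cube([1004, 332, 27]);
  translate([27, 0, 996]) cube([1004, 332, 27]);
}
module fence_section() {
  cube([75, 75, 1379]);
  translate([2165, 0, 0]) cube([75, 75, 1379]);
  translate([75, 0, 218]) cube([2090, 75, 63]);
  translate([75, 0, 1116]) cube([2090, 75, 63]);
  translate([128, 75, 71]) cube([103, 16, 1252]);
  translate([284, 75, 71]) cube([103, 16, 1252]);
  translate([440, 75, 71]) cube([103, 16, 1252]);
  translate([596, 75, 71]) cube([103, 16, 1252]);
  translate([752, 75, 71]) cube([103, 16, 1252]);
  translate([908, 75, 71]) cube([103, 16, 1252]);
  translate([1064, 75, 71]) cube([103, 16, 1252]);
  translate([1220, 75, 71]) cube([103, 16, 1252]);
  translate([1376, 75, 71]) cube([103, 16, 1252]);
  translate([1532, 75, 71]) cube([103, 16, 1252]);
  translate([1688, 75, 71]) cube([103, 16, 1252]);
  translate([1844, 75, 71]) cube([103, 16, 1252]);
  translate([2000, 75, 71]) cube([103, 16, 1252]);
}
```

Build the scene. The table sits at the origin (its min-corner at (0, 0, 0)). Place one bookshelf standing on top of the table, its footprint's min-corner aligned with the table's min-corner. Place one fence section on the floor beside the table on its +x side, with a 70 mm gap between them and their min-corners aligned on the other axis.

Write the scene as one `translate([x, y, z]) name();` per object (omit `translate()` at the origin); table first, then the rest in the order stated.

table();
translate([0, 0, 774]) bookshelf();
translate([1212, 0, 0]) fence_section();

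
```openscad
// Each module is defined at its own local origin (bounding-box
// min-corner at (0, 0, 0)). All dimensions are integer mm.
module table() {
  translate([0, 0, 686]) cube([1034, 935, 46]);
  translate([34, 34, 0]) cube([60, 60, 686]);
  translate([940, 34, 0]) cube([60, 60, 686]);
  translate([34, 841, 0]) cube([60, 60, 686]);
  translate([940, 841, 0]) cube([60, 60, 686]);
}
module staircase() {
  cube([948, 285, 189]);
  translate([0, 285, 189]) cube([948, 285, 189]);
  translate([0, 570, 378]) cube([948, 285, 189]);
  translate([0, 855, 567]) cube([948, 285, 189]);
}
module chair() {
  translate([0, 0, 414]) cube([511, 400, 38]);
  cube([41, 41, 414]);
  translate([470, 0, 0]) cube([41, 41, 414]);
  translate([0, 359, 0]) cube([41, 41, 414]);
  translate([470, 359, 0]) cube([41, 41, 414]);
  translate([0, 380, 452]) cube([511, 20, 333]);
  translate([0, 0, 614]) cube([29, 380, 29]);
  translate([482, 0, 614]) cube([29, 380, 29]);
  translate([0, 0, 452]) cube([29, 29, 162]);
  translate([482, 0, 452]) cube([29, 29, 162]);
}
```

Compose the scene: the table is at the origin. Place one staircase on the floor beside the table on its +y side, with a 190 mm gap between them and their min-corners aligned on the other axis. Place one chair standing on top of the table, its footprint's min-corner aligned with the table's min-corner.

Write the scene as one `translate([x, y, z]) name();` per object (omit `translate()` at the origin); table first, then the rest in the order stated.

table();
translate([0, 1125, 0]) staircase();
translate([0, 0, 732]) chair();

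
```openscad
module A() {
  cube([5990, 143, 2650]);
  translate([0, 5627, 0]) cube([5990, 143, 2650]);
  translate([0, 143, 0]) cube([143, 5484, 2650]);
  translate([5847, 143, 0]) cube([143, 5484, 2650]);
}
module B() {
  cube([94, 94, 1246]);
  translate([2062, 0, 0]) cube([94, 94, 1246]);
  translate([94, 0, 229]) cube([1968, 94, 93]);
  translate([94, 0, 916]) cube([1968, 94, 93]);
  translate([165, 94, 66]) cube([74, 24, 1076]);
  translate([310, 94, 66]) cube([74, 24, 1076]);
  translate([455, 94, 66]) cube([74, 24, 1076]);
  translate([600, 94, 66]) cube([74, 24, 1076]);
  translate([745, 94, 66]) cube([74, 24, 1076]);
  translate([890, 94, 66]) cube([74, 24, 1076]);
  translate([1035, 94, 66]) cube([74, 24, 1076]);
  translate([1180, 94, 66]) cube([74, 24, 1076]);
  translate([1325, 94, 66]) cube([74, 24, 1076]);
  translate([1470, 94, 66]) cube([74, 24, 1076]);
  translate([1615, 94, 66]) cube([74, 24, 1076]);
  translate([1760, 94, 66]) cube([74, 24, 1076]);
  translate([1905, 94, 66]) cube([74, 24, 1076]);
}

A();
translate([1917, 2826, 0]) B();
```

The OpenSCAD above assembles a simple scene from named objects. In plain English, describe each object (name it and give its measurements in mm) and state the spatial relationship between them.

A is the wall frame of a small rectangular building: four walls, each 2650 mm tall and 143 mm thick, enclosing a footprint 5990 mm (x) by 5770 mm (y) outside-to-outside, with no floor or roof. The front and back walls (the −y and +y sides) span the full width; the two side walls fit between them.

B is a fence section. Two 94×94 mm posts, 1246 mm tall, stand on the floor with a clear span of 1968 mm between their inner faces. Two horizontal rails of 94×93 mm section span the gap between the posts with their undersides at z = 229 mm and z = 916 mm, flush with the posts' −y face. 13 pickets, each 74 mm wide, 24 mm thick and 1076 mm tall, are fixed to the +y face of the rails with their bottoms at z = 66 mm, evenly spaced across the span with equal gaps (rounded down to the nearest mm) at the −x end and between each pair — any rounding remainder accumulates at the +x end.

The fence section sits inside the house frame, centred.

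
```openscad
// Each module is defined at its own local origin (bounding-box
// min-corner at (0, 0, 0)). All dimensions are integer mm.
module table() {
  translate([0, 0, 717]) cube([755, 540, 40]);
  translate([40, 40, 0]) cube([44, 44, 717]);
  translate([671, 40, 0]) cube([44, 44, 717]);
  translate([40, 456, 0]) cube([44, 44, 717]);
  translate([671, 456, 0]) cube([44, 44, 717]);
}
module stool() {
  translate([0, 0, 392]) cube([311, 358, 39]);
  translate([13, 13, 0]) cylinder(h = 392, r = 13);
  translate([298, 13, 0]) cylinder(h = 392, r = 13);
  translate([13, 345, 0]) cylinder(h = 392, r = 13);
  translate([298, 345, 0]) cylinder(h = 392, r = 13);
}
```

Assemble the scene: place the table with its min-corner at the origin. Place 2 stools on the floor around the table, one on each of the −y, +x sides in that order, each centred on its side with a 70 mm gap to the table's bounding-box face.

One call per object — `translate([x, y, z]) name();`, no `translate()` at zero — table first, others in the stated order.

table();
translate([222, -428, 0]) stool();
translate([825, 91, 0]) stool();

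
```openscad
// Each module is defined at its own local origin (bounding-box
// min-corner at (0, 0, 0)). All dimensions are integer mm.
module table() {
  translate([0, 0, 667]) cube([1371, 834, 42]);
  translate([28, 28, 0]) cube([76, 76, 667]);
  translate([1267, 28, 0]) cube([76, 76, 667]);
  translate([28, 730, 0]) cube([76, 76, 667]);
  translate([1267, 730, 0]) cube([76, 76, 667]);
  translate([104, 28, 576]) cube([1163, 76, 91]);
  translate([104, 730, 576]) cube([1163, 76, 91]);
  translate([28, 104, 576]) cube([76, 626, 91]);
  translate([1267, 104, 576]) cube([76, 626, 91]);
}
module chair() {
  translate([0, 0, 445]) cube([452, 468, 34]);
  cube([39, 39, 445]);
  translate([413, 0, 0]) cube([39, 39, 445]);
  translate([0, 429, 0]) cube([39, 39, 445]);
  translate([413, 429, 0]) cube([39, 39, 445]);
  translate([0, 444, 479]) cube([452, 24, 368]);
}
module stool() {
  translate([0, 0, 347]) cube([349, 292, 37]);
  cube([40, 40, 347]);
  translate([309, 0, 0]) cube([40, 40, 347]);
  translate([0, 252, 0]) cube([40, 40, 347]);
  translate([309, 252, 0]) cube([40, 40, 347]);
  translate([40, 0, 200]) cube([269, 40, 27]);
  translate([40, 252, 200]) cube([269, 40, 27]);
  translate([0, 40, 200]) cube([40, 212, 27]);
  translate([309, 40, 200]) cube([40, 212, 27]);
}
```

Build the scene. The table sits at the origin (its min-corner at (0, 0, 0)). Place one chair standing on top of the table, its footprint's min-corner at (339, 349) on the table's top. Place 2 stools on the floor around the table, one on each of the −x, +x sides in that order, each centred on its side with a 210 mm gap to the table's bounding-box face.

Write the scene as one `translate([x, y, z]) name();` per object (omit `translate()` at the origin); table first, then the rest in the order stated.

table();
translate([339, 349, 709]) chair();
translate([-559, 271, 0]) stool();
translate([1581, 271, 0]) stool();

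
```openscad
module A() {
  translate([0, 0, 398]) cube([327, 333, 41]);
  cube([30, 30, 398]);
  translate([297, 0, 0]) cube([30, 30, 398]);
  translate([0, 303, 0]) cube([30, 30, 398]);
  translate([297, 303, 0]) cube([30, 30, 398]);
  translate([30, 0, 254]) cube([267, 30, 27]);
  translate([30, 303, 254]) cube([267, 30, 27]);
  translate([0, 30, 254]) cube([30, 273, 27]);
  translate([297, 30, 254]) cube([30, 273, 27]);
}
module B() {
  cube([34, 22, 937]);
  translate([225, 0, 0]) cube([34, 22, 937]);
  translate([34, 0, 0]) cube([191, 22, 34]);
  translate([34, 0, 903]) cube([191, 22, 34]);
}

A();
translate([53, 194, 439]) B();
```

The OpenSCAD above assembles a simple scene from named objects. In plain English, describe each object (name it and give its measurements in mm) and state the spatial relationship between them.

A is a four-legged stool. The seat is a 327×333×41 mm slab whose top surface is at z = 439 mm; four square legs, each 30×30 mm in cross-section, run from the floor (z = 0) to the underside of the seat, each flush with a corner of the seat. Four stretchers, 30 mm wide and 27 mm tall, connect adjacent legs with their undersides at z = 254 mm, each running between the inner faces of the legs it joins and aligned with the legs' outer faces on the other axis.

B is a picture frame with a 191×869 mm rectangular opening (x by z) and a uniform 34 mm border on every side. Frame depth is 22 mm along y. It is built from two vertical stiles running the full outside height and two horizontal rails spanning the gap between the stiles.

The picture frame is on top of the stool.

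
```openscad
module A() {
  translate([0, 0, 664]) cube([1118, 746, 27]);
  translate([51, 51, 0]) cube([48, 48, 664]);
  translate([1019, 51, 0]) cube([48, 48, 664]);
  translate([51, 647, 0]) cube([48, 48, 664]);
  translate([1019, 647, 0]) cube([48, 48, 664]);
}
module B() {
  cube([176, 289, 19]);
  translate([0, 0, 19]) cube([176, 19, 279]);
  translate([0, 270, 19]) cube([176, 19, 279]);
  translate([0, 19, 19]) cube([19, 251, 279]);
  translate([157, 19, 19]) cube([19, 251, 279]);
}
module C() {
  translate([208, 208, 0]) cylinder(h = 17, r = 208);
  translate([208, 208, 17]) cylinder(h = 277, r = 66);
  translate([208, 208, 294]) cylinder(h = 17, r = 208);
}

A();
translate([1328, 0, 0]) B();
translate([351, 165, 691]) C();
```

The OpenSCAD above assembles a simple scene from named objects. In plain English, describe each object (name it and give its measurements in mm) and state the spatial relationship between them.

A is a table with a 1118×746 mm rectangular top, 27 mm thick, top surface at z = 691 mm, supported by four 48×48 mm square legs, each inset 51 mm from the nearest pair of top edges, running from the floor.

B is an open-topped rectangular box: outside dimensions 176×289×298 mm, with a uniform wall and base thickness of 19 mm. The base is a full 176×289 slab on the floor; four walls sit on top of the base. The front and back walls (the −y and +y sides) span the full width; the two side walls fit between them.

C is a spool: two coaxial disc flanges of radius 208 mm and thickness 17 mm, joined by a core cylinder of radius 66 mm and height 277 mm. The lower flange rests on z = 0 and the three cylinders share a vertical axis.

The open box is on the floor beside the table on its +x side. The spool is on top of the table, centred.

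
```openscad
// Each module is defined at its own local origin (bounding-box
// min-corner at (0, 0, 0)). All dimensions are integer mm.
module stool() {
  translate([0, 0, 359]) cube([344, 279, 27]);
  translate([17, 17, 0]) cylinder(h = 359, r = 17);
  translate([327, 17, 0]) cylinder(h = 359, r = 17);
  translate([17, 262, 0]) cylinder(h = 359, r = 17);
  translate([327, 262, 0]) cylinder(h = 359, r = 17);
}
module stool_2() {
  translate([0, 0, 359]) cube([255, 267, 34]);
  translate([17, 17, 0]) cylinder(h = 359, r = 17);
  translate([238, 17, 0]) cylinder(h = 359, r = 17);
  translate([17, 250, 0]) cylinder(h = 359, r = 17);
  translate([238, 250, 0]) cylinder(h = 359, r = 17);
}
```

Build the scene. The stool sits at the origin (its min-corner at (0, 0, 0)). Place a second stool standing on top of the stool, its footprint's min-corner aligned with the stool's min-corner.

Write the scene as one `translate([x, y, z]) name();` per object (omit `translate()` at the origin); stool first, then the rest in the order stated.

stool();
translate([0, 0, 386]) stool_2();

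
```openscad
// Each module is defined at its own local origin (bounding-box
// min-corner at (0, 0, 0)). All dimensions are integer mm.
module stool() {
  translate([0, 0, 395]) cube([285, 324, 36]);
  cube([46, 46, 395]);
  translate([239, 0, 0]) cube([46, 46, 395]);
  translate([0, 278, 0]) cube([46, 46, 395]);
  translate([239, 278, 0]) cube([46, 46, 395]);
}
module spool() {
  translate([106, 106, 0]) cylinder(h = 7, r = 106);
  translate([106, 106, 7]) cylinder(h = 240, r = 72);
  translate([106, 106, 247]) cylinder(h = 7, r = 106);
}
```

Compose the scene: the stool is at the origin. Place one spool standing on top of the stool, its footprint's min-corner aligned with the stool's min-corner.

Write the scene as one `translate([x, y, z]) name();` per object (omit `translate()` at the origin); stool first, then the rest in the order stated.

stool();
translate([0, 0, 431]) spool();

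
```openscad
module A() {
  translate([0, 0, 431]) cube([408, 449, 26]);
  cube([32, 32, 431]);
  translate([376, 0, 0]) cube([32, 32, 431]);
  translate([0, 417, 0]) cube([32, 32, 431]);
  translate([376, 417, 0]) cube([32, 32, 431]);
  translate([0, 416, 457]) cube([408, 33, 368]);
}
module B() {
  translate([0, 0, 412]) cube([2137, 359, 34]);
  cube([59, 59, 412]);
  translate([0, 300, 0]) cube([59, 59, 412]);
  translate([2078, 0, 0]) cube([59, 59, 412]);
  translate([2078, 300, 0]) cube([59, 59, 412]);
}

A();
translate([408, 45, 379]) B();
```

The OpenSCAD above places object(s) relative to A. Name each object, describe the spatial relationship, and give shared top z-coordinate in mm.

Both tops at z = 825 mm.

A is a chair. B is a bench. The bench is beside the chair with their tops flush at z = 825. The shared top z-coordinate is 825 mm.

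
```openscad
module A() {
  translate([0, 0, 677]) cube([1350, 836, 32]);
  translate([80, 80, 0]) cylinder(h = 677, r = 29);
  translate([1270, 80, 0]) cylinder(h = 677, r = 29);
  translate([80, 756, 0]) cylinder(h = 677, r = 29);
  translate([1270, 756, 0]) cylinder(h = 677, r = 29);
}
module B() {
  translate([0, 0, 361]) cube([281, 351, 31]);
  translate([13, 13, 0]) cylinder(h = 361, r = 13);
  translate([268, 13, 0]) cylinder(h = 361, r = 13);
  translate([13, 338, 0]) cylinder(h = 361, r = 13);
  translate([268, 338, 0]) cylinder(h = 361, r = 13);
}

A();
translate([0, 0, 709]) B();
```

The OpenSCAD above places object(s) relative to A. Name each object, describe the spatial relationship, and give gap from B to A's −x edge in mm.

The stool's min-x is at 0; the table's min-x is 0; gap = 0 mm.

A is a table. B is a stool. The stool is on top of the table. The gap from the stool to the table's −x edge is 0 mm.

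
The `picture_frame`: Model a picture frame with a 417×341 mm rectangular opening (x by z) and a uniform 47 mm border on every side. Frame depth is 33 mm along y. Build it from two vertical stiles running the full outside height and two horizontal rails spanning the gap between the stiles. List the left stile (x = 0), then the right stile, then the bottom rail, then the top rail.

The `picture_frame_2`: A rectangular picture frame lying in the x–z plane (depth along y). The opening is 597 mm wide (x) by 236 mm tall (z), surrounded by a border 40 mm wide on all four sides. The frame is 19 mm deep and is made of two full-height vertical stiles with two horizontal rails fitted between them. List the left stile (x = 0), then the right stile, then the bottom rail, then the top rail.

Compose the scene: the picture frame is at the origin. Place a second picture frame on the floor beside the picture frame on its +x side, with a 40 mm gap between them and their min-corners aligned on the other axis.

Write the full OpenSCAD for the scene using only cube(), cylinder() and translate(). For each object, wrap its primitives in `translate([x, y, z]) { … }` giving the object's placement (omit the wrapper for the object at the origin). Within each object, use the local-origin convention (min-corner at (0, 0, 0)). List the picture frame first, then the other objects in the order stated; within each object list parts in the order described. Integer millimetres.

cube([47, 33, 435]);
translate([464, 0, 0]) cube([47, 33, 435]);
translate([47, 0, 0]) cube([417, 33, 47]);
translate([47, 0, 388]) cube([417, 33, 47]);
translate([551, 0, 0]) {
  cube([40, 19, 316]);
  translate([637, 0, 0]) cube([40, 19, 316]);
  translate([40, 0, 0]) cube([597, 19, 40]);
  translate([40, 0, 276]) cube([597, 19, 40]);
}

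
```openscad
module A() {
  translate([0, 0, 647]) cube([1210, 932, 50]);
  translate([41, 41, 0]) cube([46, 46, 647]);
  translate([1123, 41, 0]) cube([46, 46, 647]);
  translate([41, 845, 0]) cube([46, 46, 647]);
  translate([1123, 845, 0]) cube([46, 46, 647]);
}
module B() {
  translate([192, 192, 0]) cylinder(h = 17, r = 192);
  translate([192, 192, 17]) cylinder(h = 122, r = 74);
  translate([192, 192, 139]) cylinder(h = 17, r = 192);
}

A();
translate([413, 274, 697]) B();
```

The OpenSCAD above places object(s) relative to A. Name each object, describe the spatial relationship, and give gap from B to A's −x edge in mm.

A is a table. B is a spool. The spool is on top of the table, centred. The gap from the spool to the table's −x edge is 413 mm.

The spool's min-x is at 413; the table's min-x is 0; gap = 413 mm.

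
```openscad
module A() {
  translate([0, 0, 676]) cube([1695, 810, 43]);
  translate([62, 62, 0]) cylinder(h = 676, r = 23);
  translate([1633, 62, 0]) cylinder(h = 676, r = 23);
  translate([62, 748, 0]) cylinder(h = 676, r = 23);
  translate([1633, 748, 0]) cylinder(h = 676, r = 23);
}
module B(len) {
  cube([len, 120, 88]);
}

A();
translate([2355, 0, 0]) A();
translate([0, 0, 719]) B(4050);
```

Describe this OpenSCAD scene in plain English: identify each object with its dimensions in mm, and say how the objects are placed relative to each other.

A is a table with a 1695×810 mm rectangular top, 43 mm thick, top surface at z = 719 mm, supported by four round legs of 46 mm diameter, each leg's bounding box inset 39 mm from the nearest pair of top edges, running from the floor.

B is a rectangular beam 4050 mm long (x), 120 mm deep (y), 88 mm thick (z).

The beam spans the tops of two tables placed 660 mm apart, resting at z = 719 mm.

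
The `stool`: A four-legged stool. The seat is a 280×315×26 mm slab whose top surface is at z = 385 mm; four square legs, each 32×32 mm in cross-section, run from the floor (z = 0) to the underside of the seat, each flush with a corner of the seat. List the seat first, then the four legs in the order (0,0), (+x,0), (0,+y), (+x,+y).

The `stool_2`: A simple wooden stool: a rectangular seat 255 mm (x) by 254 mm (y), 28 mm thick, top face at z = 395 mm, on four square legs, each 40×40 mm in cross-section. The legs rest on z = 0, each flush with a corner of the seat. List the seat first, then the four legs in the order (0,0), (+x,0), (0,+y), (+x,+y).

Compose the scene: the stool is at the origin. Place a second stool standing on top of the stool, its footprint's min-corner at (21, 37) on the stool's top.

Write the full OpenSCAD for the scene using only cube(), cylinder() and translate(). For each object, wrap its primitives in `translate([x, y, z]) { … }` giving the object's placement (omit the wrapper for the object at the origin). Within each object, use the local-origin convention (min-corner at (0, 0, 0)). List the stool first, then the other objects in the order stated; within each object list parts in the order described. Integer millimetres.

translate([0, 0, 359]) cube([280, 315, 26]);
cube([32, 32, 359]);
translate([248, 0, 0]) cube([32, 32, 359]);
translate([0, 283, 0]) cube([32, 32, 359]);
translate([248, 283, 0]) cube([32, 32, 359]);
translate([21, 37, 385]) {
  translate([0, 0, 367]) cube([255, 254, 28]);
  cube([40, 40, 367]);
  translate([215, 0, 0]) cube([40, 40, 367]);
  translate([0, 214, 0]) cube([40, 40, 367]);
  translate([215, 214, 0]) cube([40, 40, 367]);
}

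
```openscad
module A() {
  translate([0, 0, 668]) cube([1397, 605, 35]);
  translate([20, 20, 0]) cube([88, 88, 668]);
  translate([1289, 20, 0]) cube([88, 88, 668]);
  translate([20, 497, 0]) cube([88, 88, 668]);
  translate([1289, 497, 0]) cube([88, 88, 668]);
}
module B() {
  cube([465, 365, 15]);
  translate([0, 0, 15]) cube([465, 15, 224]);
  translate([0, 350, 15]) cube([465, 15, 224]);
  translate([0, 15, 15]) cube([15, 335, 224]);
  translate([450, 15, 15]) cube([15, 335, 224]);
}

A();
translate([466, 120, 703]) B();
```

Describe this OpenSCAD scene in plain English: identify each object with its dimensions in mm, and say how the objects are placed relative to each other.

A is a table with a 1397×605 mm rectangular top, 35 mm thick, top surface at z = 703 mm, supported by four 88×88 mm square legs, each inset 20 mm from the nearest pair of top edges, running from the floor.

B is an open-topped rectangular box: outside dimensions 465×365×239 mm, with a uniform wall and base thickness of 15 mm. The base is a full 465×365 slab on the floor; four walls sit on top of the base. The front and back walls (the −y and +y sides) span the full width; the two side walls fit between them.

The open box is on top of the table, centred.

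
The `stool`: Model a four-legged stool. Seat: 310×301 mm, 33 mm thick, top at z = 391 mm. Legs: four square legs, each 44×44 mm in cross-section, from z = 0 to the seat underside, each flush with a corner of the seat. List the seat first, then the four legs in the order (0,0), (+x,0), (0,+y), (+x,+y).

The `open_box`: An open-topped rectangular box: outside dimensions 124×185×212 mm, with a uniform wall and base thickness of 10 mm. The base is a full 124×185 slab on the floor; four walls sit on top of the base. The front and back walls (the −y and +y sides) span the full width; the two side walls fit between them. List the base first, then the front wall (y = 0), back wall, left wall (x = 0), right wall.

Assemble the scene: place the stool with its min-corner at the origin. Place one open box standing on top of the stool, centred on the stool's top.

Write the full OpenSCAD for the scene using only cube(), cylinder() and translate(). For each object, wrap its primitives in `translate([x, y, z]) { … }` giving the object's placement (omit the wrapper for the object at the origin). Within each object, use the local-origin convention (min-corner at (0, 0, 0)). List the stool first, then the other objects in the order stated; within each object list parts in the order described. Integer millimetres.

translate([0, 0, 358]) cube([310, 301, 33]);
cube([44, 44, 358]);
translate([266, 0, 0]) cube([44, 44, 358]);
translate([0, 257, 0]) cube([44, 44, 358]);
translate([266, 257, 0]) cube([44, 44, 358]);
translate([93, 58, 391]) {
  cube([124, 185, 10]);
  translate([0, 0, 10]) cube([124, 10, 202]);
  translate([0, 175, 10]) cube([124, 10, 202]);
  translate([0, 10, 10]) cube([10, 165, 202]);
  translate([114, 10, 10]) cube([10, 165, 202]);
}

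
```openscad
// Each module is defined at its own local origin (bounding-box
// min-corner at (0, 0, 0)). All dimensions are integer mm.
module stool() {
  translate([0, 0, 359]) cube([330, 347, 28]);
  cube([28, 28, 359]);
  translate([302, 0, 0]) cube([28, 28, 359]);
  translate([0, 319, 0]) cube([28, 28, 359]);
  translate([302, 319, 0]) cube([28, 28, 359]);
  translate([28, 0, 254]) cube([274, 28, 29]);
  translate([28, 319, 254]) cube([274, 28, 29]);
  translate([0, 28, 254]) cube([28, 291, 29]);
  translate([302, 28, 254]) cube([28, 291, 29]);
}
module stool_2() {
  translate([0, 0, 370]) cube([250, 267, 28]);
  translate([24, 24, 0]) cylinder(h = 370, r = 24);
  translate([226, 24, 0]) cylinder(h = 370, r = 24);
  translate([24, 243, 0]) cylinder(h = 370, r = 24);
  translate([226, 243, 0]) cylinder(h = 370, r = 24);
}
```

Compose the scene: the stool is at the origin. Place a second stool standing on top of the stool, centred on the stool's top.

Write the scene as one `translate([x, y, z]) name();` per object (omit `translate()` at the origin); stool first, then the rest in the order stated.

stool();
translate([40, 40, 387]) stool_2();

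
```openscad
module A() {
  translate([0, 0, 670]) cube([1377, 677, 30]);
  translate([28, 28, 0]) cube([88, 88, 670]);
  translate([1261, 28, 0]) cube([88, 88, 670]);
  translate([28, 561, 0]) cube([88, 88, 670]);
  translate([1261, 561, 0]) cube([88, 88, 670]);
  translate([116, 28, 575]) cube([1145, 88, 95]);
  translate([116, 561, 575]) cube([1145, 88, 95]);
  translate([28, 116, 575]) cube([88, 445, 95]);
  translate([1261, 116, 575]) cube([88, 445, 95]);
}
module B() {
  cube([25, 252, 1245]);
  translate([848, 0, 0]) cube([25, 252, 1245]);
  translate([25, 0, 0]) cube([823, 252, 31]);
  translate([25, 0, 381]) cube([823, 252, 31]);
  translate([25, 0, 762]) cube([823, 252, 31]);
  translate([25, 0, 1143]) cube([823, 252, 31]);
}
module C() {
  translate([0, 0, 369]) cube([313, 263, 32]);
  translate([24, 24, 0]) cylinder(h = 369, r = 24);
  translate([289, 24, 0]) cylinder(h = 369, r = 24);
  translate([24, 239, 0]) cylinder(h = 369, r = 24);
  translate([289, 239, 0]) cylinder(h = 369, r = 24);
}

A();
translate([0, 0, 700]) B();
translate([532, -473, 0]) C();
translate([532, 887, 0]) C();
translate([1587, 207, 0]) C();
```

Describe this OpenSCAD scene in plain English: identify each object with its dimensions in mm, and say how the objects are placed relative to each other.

A is a table: top 1377 mm (x) × 677 mm (y), 30 mm thick, upper face at z = 700 mm, on four 88×88 mm square legs, each inset 28 mm from the nearest pair of top edges, running from z = 0 to the bottom of the top. Four apron rails, 88 mm thick and 95 mm tall, run between adjacent legs with their top edges flush with the underside of the top and their outer faces flush with the legs' outer faces.

B is an open bookshelf. Two side panels, each 25 mm thick, 252 mm deep and 1245 mm tall, stand 873 mm apart (outside-to-outside). Between them sit 4 shelves, each 31 mm thick and 252 mm deep, spanning the full gap between the sides. The bottom shelf rests on the floor (its underside at z = 0) and the clear gap between one shelf's top and the next shelf's underside is 350 mm.

C is a four-legged stool. The seat is a 313×263×32 mm slab whose top surface is at z = 401 mm; four round legs, each 48 mm in diameter, run from the floor (z = 0) to the underside of the seat, each leg's axis is inset half a diameter from the nearest pair of seat edges (so the leg's bounding box is flush with the corner).

The bookshelf is on top of the table. Three stools sit around the table at the −y, +y, +x sides.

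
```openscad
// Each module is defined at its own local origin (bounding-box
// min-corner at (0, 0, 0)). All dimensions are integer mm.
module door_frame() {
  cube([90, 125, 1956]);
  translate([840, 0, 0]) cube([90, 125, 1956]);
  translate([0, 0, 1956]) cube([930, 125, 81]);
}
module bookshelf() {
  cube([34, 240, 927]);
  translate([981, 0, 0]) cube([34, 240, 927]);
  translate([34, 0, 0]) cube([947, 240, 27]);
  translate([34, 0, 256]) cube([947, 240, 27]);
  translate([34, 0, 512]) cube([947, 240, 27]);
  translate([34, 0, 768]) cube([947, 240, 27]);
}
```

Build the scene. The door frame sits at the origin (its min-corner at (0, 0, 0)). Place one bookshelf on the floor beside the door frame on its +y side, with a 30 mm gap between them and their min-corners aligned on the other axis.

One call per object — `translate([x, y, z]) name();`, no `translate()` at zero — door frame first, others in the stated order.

door_frame();
translate([0, 155, 0]) bookshelf();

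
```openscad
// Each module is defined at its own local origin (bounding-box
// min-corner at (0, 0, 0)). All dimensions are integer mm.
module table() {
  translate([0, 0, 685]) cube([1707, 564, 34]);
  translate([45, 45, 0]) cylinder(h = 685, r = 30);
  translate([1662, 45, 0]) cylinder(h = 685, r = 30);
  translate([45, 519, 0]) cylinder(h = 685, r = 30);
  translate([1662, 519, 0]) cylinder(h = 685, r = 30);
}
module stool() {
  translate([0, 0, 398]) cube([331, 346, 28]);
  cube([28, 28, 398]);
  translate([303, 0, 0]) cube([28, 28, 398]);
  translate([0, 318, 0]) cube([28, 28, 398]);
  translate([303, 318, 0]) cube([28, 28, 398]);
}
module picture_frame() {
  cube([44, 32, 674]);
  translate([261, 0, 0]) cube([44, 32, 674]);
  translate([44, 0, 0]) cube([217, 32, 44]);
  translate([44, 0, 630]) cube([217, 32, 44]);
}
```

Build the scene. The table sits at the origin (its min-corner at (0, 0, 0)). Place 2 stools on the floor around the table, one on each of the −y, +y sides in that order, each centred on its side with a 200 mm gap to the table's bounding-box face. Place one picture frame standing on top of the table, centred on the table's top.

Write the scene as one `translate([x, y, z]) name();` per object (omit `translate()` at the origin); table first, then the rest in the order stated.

table();
translate([688, -546, 0]) stool();
translate([688, 764, 0]) stool();
translate([701, 266, 719]) picture_frame();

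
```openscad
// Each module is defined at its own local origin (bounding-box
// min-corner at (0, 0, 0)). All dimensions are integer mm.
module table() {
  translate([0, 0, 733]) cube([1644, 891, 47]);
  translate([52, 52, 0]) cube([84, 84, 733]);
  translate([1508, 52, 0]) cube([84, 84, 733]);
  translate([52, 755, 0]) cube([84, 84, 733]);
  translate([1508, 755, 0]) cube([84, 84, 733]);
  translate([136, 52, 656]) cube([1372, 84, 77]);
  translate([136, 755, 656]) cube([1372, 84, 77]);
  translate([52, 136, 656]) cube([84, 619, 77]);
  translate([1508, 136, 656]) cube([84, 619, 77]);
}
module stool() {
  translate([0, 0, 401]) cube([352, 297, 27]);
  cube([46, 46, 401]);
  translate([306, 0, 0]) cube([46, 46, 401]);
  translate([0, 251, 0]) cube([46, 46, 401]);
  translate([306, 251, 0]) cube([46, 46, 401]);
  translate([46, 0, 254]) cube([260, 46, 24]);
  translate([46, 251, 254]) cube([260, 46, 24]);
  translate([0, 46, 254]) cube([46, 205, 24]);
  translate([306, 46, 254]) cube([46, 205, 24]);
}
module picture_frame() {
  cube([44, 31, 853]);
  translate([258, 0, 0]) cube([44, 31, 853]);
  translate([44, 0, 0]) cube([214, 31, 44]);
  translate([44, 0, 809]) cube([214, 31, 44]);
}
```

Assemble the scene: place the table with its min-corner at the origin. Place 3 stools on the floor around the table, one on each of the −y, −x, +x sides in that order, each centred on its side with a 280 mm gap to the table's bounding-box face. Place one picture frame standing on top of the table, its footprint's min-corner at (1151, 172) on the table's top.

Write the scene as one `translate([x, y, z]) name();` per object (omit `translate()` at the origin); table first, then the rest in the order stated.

table();
translate([646, -577, 0]) stool();
translate([-632, 297, 0]) stool();
translate([1924, 297, 0]) stool();
translate([1151, 172, 780]) picture_frame();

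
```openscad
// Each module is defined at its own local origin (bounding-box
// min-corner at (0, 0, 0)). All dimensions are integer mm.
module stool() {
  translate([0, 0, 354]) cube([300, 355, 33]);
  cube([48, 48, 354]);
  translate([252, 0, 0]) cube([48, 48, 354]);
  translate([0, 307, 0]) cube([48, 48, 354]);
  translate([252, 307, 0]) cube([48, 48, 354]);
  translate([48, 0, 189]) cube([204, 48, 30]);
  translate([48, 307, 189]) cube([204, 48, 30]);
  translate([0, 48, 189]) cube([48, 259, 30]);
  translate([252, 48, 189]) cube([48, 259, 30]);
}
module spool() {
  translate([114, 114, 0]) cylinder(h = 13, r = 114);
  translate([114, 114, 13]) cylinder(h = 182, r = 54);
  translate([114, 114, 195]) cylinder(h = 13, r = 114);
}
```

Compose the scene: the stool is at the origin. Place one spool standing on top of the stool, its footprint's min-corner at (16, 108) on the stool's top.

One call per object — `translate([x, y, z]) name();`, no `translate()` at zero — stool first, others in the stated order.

stool();
translate([16, 108, 387]) spool();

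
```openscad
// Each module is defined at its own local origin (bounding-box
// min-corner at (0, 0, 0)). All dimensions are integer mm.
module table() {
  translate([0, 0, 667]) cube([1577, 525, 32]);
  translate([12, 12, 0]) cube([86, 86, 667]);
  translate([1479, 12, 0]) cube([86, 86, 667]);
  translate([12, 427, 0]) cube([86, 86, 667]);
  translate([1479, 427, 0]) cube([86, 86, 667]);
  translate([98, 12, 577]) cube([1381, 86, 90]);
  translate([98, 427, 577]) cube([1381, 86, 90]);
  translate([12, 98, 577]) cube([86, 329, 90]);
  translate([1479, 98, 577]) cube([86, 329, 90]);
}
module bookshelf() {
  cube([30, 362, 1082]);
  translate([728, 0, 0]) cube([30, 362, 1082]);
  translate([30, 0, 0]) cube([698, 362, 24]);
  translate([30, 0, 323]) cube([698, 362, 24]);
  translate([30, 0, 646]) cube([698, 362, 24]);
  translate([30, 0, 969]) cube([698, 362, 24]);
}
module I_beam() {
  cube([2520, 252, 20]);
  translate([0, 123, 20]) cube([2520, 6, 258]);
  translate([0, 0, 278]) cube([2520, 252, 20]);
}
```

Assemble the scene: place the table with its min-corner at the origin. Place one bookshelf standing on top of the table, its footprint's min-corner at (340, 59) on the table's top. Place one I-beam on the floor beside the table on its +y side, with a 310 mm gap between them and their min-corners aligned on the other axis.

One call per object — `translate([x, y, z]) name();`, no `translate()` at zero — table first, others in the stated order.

table();
translate([340, 59, 699]) bookshelf();
translate([0, 835, 0]) I_beam();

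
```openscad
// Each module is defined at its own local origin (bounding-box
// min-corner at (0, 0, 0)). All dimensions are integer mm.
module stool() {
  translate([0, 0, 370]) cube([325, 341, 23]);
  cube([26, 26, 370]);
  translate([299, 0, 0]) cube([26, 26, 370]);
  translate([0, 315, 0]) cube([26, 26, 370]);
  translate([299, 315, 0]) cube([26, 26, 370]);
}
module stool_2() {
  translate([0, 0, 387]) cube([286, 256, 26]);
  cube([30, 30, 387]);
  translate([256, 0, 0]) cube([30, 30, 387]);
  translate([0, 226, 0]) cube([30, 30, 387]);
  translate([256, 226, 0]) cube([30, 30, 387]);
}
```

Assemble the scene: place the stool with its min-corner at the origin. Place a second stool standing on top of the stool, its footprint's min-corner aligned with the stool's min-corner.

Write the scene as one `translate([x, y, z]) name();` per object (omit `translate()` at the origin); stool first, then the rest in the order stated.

stool();
translate([0, 0, 393]) stool_2();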